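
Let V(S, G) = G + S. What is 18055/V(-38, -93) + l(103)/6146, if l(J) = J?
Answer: -110952537/805126 ≈ -137.81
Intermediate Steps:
18055/V(-38, -93) + l(103)/6146 = 18055/(-93 - 38) + 103/6146 = 18055/(-131) + 103*(1/6146) = 18055*(-1/131) + 103/6146 = -18055/131 + 103/6146 = -110952537/805126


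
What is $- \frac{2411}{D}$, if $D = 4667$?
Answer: $- \frac{2411}{4667} \approx -0.51661$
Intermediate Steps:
$- \frac{2411}{D} = - \frac{2411}{4667}$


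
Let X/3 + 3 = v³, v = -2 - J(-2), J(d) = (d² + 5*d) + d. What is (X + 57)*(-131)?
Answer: -91176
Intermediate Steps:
J(d) = d² + 6*d
v = 6 (v = -2 - (-2)*(6 - 2) = -2 - (-2)*4 = -2 - 1*(-8) = -2 + 8 = 6)
X = 639 (X = -9 + 3*6³ = -9 + 3*216 = -9 + 648 = 639)
(X + 57)*(-131) = (639 + 57)*(-131) = 696*(-131) = -91176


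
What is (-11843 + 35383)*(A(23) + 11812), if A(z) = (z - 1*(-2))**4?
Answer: 9473366980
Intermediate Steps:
A(z) = (2 + z)**4 (A(z) = (z + 2)**4 = (2 + z)**4)
(-11843 + 35383)*(A(23) + 11812) = (-11843 + 35383)*((2 + 23)**4 + 11812) = 23540*(25**4 + 11812) = 23540*(390625 + 11812) = 23540*402437 = 9473366980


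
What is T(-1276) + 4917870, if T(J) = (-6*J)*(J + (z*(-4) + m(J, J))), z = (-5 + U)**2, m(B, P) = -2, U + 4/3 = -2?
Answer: -20979494/3 ≈ -6.9932e+6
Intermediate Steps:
U = -10/3 (U = -4/3 - 2 = -10/3 ≈ -3.3333)
z = 625/9 (z = (-5 - 10/3)**2 = (-25/3)**2 = 625/9 ≈ 69.444)
T(J) = -6*J*(-2518/9 + J) (T(J) = (-6*J)*(J + ((625/9)*(-4) - 2)) = (-6*J)*(J + (-2500/9 - 2)) = (-6*J)*(J - 2518/9) = (-6*J)*(-2518/9 + J) = -6*J*(-2518/9 + J))
T(-1276) + 4917870 = (2/3)*(-1276)*(2518 - 9*(-1276)) + 4917870 = (2/3)*(-1276)*(2518 + 11484) + 4917870 = (2/3)*(-1276)*14002 + 4917870 = -35733104/3 + 4917870 = -20979494/3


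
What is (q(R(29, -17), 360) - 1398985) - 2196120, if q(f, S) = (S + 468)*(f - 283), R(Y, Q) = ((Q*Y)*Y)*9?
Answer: -110370673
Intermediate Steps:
R(Y, Q) = 9*Q*Y² (R(Y, Q) = (Q*Y²)*9 = 9*Q*Y²)
q(f, S) = (-283 + f)*(468 + S) (q(f, S) = (468 + S)*(-283 + f) = (-283 + f)*(468 + S))
(q(R(29, -17), 360) - 1398985) - 2196120 = ((-132444 - 283*360 + 468*(9*(-17)*29²) + 360*(9*(-17)*29²)) - 1398985) - 2196120 = ((-132444 - 101880 + 468*(9*(-17)*841) + 360*(9*(-17)*841)) - 1398985) - 2196120 = ((-132444 - 101880 + 468*(-128673) + 360*(-128673)) - 1398985) - 2196120 = ((-132444 - 101880 - 60218964 - 46322280) - 1398985) - 2196120 = (-106775568 - 1398985) - 2196120 = -108174553 - 2196120 = -110370673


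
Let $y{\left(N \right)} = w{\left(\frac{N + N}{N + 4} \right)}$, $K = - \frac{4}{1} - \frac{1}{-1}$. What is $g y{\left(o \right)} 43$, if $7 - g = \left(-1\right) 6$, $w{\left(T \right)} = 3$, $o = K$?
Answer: $1677$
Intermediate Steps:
$K = -3$ ($K = \left(-4\right) 1 - -1 = -4 + 1 = -3$)
$o = -3$
$g = 13$ ($g = 7 - \left(-1\right) 6 = 7 - -6 = 7 + 6 = 13$)
$y{\left(N \right)} = 3$
$g y{\left(o \right)} 43 = 13 \cdot 3 \cdot 43 = 39 \cdot 43 = 1677$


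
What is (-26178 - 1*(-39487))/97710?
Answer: 13309/97710 ≈ 0.13621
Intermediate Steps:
(-26178 - 1*(-39487))/97710 = (-26178 + 39487)*(1/97710) = 13309*(1/97710) = 13309/97710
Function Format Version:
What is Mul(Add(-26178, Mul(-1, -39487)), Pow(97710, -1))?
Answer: Rational(13309, 97710) ≈ 0.13621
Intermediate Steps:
Mul(Add(-26178, Mul(-1, -39487)), Pow(97710, -1)) = Mul(Add(-26178, 39487), Rational(1, 97710)) = Mul(13309, Rational(1, 97710)) = Rational(13309, 97710)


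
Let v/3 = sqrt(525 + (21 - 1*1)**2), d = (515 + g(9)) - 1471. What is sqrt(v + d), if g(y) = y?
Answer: sqrt(-947 + 15*sqrt(37)) ≈ 29.253*I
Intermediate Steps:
d = -947 (d = (515 + 9) - 1471 = 524 - 1471 = -947)
v = 15*sqrt(37) (v = 3*sqrt(525 + (21 - 1*1)**2) = 3*sqrt(525 + (21 - 1)**2) = 3*sqrt(525 + 20**2) = 3*sqrt(525 + 400) = 3*sqrt(925) = 3*(5*sqrt(37)) = 15*sqrt(37) ≈ 91.241)
sqrt(v + d) = sqrt(15*sqrt(37) - 947) = sqrt(-947 + 15*sqrt(37))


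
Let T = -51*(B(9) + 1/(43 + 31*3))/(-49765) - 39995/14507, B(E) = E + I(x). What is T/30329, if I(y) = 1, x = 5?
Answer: -15863577319/175165953530360 ≈ -9.0563e-5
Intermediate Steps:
B(E) = 1 + E (B(E) = E + 1 = 1 + E)
T = -15863577319/5775526840 (T = -51*((1 + 9) + 1/(43 + 31*3))/(-49765) - 39995/14507 = -51*(10 + 1/(43 + 93))*(-1/49765) - 39995*1/14507 = -51*(10 + 1/136)*(-1/49765) - 39995/14507 = -51*1361/136*(-1/49765) - 39995/14507 = -4083/8*(-1/49765) - 39995/14507 = 4083/398120 - 39995/14507 = -15863577319/5775526840 ≈ -2.7467)
T/30329 = -15863577319/5775526840/30329 = -15863577319/5775526840*1/30329 = -15863577319/175165953530360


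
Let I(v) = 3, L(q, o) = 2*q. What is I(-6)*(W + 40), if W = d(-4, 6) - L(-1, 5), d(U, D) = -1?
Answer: 123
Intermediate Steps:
W = 1 (W = -1 - 2*(-1) = -1 - 1*(-2) = -1 + 2 = 1)
I(-6)*(W + 40) = 3*(1 + 40) = 3*41 = 123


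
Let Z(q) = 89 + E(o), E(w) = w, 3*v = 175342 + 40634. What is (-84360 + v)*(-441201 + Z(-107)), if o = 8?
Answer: 5455574272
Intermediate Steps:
v = 71992 (v = (175342 + 40634)/3 = (1/3)*215976 = 71992)
Z(q) = 97 (Z(q) = 89 + 8 = 97)
(-84360 + v)*(-441201 + Z(-107)) = (-84360 + 71992)*(-441201 + 97) = -12368*(-441104) = 5455574272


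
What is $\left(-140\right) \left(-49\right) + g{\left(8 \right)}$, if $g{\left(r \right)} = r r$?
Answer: $6924$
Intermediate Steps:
$g{\left(r \right)} = r^{2}$
$\left(-140\right) \left(-49\right) + g{\left(8 \right)} = \left(-140\right) \left(-49\right) + 8^{2} = 6860 + 64 = 6924$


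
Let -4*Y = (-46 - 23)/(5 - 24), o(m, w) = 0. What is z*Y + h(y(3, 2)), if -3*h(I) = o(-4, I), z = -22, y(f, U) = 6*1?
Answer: 759/38 ≈ 19.974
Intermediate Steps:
y(f, U) = 6
h(I) = 0 (h(I) = -1/3*0 = 0)
Y = -69/76 (Y = -(-46 - 23)/(4*(5 - 24)) = -(-69)/(4*(-19)) = -(-69)*(-1)/(4*19) = -1/4*69/19 = -69/76 ≈ -0.90790)
z*Y + h(y(3, 2)) = -22*(-69/76) + 0 = 759/38 + 0 = 759/38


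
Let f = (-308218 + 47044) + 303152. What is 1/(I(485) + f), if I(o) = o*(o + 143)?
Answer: 1/346558 ≈ 2.8855e-6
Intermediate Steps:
I(o) = o*(143 + o)
f = 41978 (f = -261174 + 303152 = 41978)
1/(I(485) + f) = 1/(485*(143 + 485) + 41978) = 1/(485*628 + 41978) = 1/(304580 + 41978) = 1/346558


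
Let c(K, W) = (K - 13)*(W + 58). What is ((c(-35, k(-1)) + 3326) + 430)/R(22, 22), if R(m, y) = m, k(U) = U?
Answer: 510/11 ≈ 46.364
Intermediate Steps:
c(K, W) = (-13 + K)*(58 + W)
((c(-35, k(-1)) + 3326) + 430)/R(22, 22) = (((-754 - 13*(-1) + 58*(-35) - 35*(-1)) + 3326) + 430)/22 = (((-754 + 13 - 2030 + 35) + 3326) + 430)*(1/22) = ((-2736 + 3326) + 430)*(1/22) = (590 + 430)*(1/22) = 1020*(1/22) = 510/11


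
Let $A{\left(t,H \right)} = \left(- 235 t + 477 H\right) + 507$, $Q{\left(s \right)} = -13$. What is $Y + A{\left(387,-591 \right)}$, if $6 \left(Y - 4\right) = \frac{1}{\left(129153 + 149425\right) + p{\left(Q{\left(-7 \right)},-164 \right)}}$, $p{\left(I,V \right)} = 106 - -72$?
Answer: $- \frac{622753726775}{1672536} \approx -3.7234 \cdot 10^{5}$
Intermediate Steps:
$p{\left(I,V \right)} = 178$ ($p{\left(I,V \right)} = 106 + 72 = 178$)
$A{\left(t,H \right)} = 507 - 235 t + 477 H$
$Y = \frac{6690145}{1672536}$ ($Y = 4 + \frac{1}{6 \left(\left(129153 + 149425\right) + 178\right)} = 4 + \frac{1}{6 \left(278578 + 178\right)} = 4 + \frac{1}{6 \cdot 278756} = 4 + \frac{1}{6} \cdot \frac{1}{278756} = 4 + \frac{1}{1672536} = \frac{6690145}{1672536} \approx 4.0$)
$Y + A{\left(387,-591 \right)} = \frac{6690145}{1672536} + \left(507 - 90945 + 477 \left(-591\right)\right) = \frac{6690145}{1672536} - 372345 = - \frac{622753726775}{1672536}$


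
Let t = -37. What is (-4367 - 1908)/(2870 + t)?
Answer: -6275/2833 ≈ -2.2150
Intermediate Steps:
(-4367 - 1908)/(2870 + t) = (-4367 - 1908)/(2870 - 37) = -6275/2833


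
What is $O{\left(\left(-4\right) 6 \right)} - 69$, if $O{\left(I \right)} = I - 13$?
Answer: $-106$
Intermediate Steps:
$O{\left(I \right)} = -13 + I$
$O{\left(\left(-4\right) 6 \right)} - 69 = \left(-13 - 24\right) - 69 = -37 - 69 = -106$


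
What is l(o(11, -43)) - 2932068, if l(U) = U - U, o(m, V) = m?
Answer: -2932068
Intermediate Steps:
l(U) = 0
l(o(11, -43)) - 2932068 = 0 - 2932068 = -2932068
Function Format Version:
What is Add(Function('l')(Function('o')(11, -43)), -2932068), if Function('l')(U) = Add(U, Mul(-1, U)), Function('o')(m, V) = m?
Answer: -2932068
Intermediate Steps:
Function('l')(U) = 0
Add(Function('l')(Function('o')(11, -43)), -2932068) = Add(0, -2932068) = -2932068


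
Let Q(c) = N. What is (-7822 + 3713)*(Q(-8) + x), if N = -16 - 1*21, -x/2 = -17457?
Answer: -143309593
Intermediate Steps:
x = 34914 (x = -2*(-17457) = 34914)
N = -37 (N = -16 - 21 = -37)
Q(c) = -37
(-7822 + 3713)*(Q(-8) + x) = (-7822 + 3713)*(-37 + 34914) = -4109*34877 = -143309593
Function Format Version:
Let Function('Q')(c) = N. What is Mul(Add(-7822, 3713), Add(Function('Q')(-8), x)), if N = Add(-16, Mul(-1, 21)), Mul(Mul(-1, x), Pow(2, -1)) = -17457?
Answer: -143309593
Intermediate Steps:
x = 34914 (x = Mul(-2, -17457) = 34914)
N = -37 (N = Add(-16, -21) = -37)
Function('Q')(c) = -37
Mul(Add(-7822, 3713), Add(Function('Q')(-8), x)) = Mul(Add(-7822, 3713), Add(-37, 34914)) = Mul(-4109, 34877) = -143309593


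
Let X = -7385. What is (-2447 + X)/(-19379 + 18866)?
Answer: 9832/513 ≈ 19.166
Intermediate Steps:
(-2447 + X)/(-19379 + 18866) = (-2447 - 7385)/(-19379 + 18866) = -9832/(-513) = -9832*(-1/513) = 9832/513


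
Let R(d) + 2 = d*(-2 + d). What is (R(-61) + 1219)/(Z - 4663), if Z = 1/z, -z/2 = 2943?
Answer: -2707560/2495129 ≈ -1.0851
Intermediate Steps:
z = -5886 (z = -2*2943 = -5886)
R(d) = -2 + d*(-2 + d)
Z = -1/5886 (Z = 1/(-5886) = -1/5886 ≈ -0.00016989)
(R(-61) + 1219)/(Z - 4663) = ((-2 + (-61)² - 2*(-61)) + 1219)/(-1/5886 - 4663) = ((-2 + 3721 + 122) + 1219)/(-27446419/5886) = (3841 + 1219)*(-5886/27446419) = 5060*(-5886/27446419) = -2707560/2495129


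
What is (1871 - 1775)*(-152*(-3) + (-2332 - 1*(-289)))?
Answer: -152352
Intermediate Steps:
(1871 - 1775)*(-152*(-3) + (-2332 - 1*(-289))) = 96*(456 + (-2332 + 289)) = 96*(456 - 2043) = 96*(-1587) = -152352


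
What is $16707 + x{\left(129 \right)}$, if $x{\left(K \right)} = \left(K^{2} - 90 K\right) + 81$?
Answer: $21819$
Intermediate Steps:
$x{\left(K \right)} = 81 + K^{2} - 90 K$
$16707 + x{\left(129 \right)} = 16707 + \left(81 + 129^{2} - 11610\right) = 16707 + \left(81 + 16641 - 11610\right) = 16707 + 5112 = 21819$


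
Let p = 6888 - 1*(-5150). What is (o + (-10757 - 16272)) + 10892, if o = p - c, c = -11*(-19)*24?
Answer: -9115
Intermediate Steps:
p = 12038 (p = 6888 + 5150 = 12038)
c = 5016 (c = 209*24 = 5016)
o = 7022 (o = 12038 - 1*5016 = 12038 - 5016 = 7022)
(o + (-10757 - 16272)) + 10892 = (7022 + (-10757 - 16272)) + 10892 = (7022 - 27029) + 10892 = -20007 + 10892 = -9115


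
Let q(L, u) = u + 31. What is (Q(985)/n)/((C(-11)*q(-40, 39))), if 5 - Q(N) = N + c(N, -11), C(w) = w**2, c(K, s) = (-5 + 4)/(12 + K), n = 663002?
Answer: -977059/5598780059180 ≈ -1.7451e-7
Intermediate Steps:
c(K, s) = -1/(12 + K)
Q(N) = 5 + 1/(12 + N) - N (Q(N) = 5 - (N - 1/(12 + N)) = 5 + (1/(12 + N) - N) = 5 + 1/(12 + N) - N)
q(L, u) = 31 + u
(Q(985)/n)/((C(-11)*q(-40, 39))) = (((1 + (5 - 1*985)*(12 + 985))/(12 + 985))/663002)/(((-11)**2*(31 + 39))) = (((1 + (5 - 985)*997)/997)*(1/663002))/((121*70)) = (((1 - 980*997)/997)*(1/663002))/8470 = (((1 - 977060)/997)*(1/663002))*(1/8470) = (((1/997)*(-977059))*(1/663002))*(1/8470) = -977059/997*1/663002*(1/8470) = -977059/661012994*1/8470 = -977059/5598780059180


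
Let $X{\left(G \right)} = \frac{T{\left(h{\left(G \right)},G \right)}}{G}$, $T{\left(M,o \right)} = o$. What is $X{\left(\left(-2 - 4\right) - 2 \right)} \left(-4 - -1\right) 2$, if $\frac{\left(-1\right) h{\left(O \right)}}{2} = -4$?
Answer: $-6$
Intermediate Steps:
$h{\left(O \right)} = 8$ ($h{\left(O \right)} = \left(-2\right) \left(-4\right) = 8$)
$X{\left(G \right)} = 1$ ($X{\left(G \right)} = \frac{G}{G} = 1$)
$X{\left(\left(-2 - 4\right) - 2 \right)} \left(-4 - -1\right) 2 = 1 \left(-4 - -1\right) 2 = 1 \left(-4 + 1\right) 2 = 1 \left(-3\right) 2 = \left(-3\right) 2 = -6$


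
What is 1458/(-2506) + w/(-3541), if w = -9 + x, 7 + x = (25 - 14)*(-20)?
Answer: -2285681/4436873 ≈ -0.51516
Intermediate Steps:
x = -227 (x = -7 + (25 - 14)*(-20) = -7 + 11*(-20) = -7 - 220 = -227)
w = -236 (w = -9 - 227 = -236)
1458/(-2506) + w/(-3541) = 1458/(-2506) - 236/(-3541) = 1458*(-1/2506) - 236*(-1/3541) = -729/1253 + 236/3541 = -2285681/4436873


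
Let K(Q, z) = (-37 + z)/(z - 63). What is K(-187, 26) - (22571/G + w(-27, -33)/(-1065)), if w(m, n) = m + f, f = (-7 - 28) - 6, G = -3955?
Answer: 37031692/6233871 ≈ 5.9404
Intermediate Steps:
K(Q, z) = (-37 + z)/(-63 + z)
f = -41 (f = -35 - 6 = -41)
w(m, n) = -41 + m (w(m, n) = m - 41 = -41 + m)
K(-187, 26) - (22571/G + w(-27, -33)/(-1065)) = (-37 + 26)/(-63 + 26) - (22571/(-3955) + (-41 - 27)/(-1065)) = -11/(-37) - (22571*(-1/3955) - 68*(-1/1065)) = -1/37*(-11) - (-22571/3955 + 68/1065) = 11/37 - 1*(-950767/168483) = 11/37 + 950767/168483 = 37031692/6233871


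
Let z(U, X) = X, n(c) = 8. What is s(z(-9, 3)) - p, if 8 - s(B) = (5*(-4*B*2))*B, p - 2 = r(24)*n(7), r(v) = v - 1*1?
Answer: 182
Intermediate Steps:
r(v) = -1 + v (r(v) = v - 1 = -1 + v)
p = 186 (p = 2 + (-1 + 24)*8 = 2 + 23*8 = 2 + 184 = 186)
s(B) = 8 + 40*B**2 (s(B) = 8 - 5*(-4*B*2)*B = 8 - 5*(-8*B)*B = 8 - (-40*B)*B = 8 - (-40)*B**2 = 8 + 40*B**2)
s(z(-9, 3)) - p = (8 + 40*3**2) - 1*186 = (8 + 40*9) - 186 = (8 + 360) - 186 = 368 - 186 = 182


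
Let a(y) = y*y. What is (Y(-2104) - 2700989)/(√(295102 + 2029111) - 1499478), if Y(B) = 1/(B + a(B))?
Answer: 2986734864477455471/1658110637116345492 + 11951098440167*√2324213/9948663822698072952 ≈ 1.8031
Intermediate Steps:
a(y) = y²
Y(B) = 1/(B + B²)
(Y(-2104) - 2700989)/(√(295102 + 2029111) - 1499478) = (1/((-2104)*(1 - 2104)) - 2700989)/(√(295102 + 2029111) - 1499478) = (-1/2104/(-2103) - 2700989)/(√2324213 - 1499478) = (-1/2104*(-1/2103) - 2700989)/(-1499478 + √2324213) = (1/4424712 - 2700989)/(-1499478 + √2324213) = -11951098440167/(4424712*(-1499478 + √2324213))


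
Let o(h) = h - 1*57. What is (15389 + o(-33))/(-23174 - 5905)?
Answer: -15299/29079 ≈ -0.52612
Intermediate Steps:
o(h) = -57 + h (o(h) = h - 57 = -57 + h)
(15389 + o(-33))/(-23174 - 5905) = (15389 + (-57 - 33))/(-23174 - 5905) = (15389 - 90)/(-29079) = 15299*(-1/29079) = -15299/29079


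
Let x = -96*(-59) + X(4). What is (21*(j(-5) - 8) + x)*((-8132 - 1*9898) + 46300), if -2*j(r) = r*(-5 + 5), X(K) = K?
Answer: 155485000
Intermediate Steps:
j(r) = 0 (j(r) = -r*(-5 + 5)/2 = -r*0/2 = -½*0 = 0)
x = 5668 (x = -96*(-59) + 4 = 5664 + 4 = 5668)
(21*(j(-5) - 8) + x)*((-8132 - 1*9898) + 46300) = (21*(0 - 8) + 5668)*((-8132 - 1*9898) + 46300) = (21*(-8) + 5668)*((-8132 - 9898) + 46300) = (-168 + 5668)*(-18030 + 46300) = 5500*28270 = 155485000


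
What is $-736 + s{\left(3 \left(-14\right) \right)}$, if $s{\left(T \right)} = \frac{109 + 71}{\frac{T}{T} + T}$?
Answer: $- \frac{30356}{41} \approx -740.39$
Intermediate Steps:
$s{\left(T \right)} = \frac{180}{1 + T}$
$-736 + s{\left(3 \left(-14\right) \right)} = -736 + \frac{180}{1 + 3 \left(-14\right)} = -736 + \frac{180}{1 - 42} = -736 + \frac{180}{-41} = -736 + 180 \left(- \frac{1}{41}\right) = -736 - \frac{180}{41} = - \frac{30356}{41}$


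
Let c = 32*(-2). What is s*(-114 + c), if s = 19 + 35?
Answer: -9612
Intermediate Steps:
c = -64
s = 54
s*(-114 + c) = 54*(-114 - 64) = 54*(-178) = -9612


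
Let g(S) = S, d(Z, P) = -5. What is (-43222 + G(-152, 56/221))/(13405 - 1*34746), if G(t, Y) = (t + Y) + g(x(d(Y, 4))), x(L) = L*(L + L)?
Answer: 9574548/4716361 ≈ 2.0301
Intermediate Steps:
x(L) = 2*L² (x(L) = L*(2*L) = 2*L²)
G(t, Y) = 50 + Y + t (G(t, Y) = (t + Y) + 2*(-5)² = (Y + t) + 2*25 = (Y + t) + 50 = 50 + Y + t)
(-43222 + G(-152, 56/221))/(13405 - 1*34746) = (-43222 + (50 + 56/221 - 152))/(13405 - 1*34746) = (-43222 + (50 + 56*(1/221) - 152))/(13405 - 34746) = (-43222 + (50 + 56/221 - 152))/(-21341) = (-43222 - 22486/221)*(-1/21341) = -9574548/221*(-1/21341) = 9574548/4716361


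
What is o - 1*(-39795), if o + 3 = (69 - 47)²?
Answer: 40276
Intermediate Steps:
o = 481 (o = -3 + (69 - 47)² = -3 + 22² = -3 + 484 = 481)
o - 1*(-39795) = 481 - 1*(-39795) = 481 + 39795 = 40276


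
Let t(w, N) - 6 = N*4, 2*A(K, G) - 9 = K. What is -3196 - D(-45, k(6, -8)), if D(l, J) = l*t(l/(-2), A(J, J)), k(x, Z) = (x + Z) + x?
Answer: -1756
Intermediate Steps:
A(K, G) = 9/2 + K/2
t(w, N) = 6 + 4*N (t(w, N) = 6 + N*4 = 6 + 4*N)
k(x, Z) = Z + 2*x (k(x, Z) = (Z + x) + x = Z + 2*x)
D(l, J) = l*(24 + 2*J) (D(l, J) = l*(6 + 4*(9/2 + J/2)) = l*(6 + (18 + 2*J)) = l*(24 + 2*J))
-3196 - D(-45, k(6, -8)) = -3196 - 2*(-45)*(12 + (-8 + 2*6)) = -3196 - 2*(-45)*(12 + (-8 + 12)) = -3196 - 2*(-45)*(12 + 4) = -3196 - 2*(-45)*16 = -3196 - 1*(-1440) = -3196 + 1440 = -1756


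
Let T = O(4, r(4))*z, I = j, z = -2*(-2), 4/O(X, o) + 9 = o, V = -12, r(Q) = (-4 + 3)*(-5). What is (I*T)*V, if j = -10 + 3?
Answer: -336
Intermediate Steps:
r(Q) = 5 (r(Q) = -1*(-5) = 5)
O(X, o) = 4/(-9 + o)
z = 4
j = -7
I = -7
T = -4 (T = (4/(-9 + 5))*4 = (4/(-4))*4 = (4*(-¼))*4 = -1*4 = -4)
(I*T)*V = -7*(-4)*(-12) = 28*(-12) = -336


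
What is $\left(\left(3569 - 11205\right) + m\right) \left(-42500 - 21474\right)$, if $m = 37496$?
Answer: $-1910263640$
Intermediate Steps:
$\left(\left(3569 - 11205\right) + m\right) \left(-42500 - 21474\right) = \left(\left(3569 - 11205\right) + 37496\right) \left(-42500 - 21474\right) = \left(-7636 + 37496\right) \left(-63974\right) = 29860 \left(-63974\right) = -1910263640$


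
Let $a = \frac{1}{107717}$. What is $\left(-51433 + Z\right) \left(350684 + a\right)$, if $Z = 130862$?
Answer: $\frac{3000400961487041}{107717} \approx 2.7854 \cdot 10^{10}$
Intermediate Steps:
$a = \frac{1}{107717} \approx 9.2836 \cdot 10^{-6}$
$\left(-51433 + Z\right) \left(350684 + a\right) = \left(-51433 + 130862\right) \left(350684 + \frac{1}{107717}\right) = 79429 \cdot \frac{37774628429}{107717} = \frac{3000400961487041}{107717}$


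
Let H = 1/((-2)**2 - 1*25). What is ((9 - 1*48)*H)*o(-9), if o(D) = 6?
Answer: 78/7 ≈ 11.143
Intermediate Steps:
H = -1/21 (H = 1/(4 - 25) = 1/(-21) = -1/21 ≈ -0.047619)
((9 - 1*48)*H)*o(-9) = ((9 - 1*48)*(-1/21))*6 = ((9 - 48)*(-1/21))*6 = -39*(-1/21)*6 = (13/7)*6 = 78/7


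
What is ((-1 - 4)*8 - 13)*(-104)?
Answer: 5512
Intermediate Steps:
((-1 - 4)*8 - 13)*(-104) = (-5*8 - 13)*(-104) = (-40 - 13)*(-104) = -53*(-104) = 5512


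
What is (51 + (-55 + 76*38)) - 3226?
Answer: -342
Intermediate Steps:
(51 + (-55 + 76*38)) - 3226 = (51 + (-55 + 2888)) - 3226 = (51 + 2833) - 3226 = 2884 - 3226 = -342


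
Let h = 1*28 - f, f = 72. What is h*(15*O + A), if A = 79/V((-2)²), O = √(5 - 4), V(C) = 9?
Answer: -9416/9 ≈ -1046.2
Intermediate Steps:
O = 1 (O = √1 = 1)
h = -44 (h = 1*28 - 1*72 = 28 - 72 = -44)
A = 79/9 ≈ 8.7778
h*(15*O + A) = -44*(15*1 + 79/9) = -44*(15 + 79/9) = -44*214/9 = -9416/9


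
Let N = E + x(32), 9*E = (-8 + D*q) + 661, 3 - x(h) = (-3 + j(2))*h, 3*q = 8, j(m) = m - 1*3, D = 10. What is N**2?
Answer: 31091776/729 ≈ 42650.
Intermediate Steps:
j(m) = -3 + m (j(m) = m - 3 = -3 + m)
q = 8/3 (q = (1/3)*8 = 8/3 ≈ 2.6667)
x(h) = 3 + 4*h (x(h) = 3 - (-3 + (-3 + 2))*h = 3 - (-3 - 1)*h = 3 - (-4)*h = 3 + 4*h)
E = 2039/27 (E = ((-8 + 10*(8/3)) + 661)/9 = ((-8 + 80/3) + 661)/9 = (56/3 + 661)/9 = (1/9)*(2039/3) = 2039/27 ≈ 75.519)
N = 5576/27 (N = 2039/27 + (3 + 4*32) = 2039/27 + (3 + 128) = 2039/27 + 131 = 5576/27 ≈ 206.52)
N**2 = (5576/27)**2 = 31091776/729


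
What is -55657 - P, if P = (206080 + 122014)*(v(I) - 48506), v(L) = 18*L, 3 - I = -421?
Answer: 13410458499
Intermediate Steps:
I = 424 (I = 3 - 1*(-421) = 3 + 421 = 424)
P = -13410514156 (P = (206080 + 122014)*(18*424 - 48506) = 328094*(7632 - 48506) = 328094*(-40874) = -13410514156)
-55657 - P = -55657 - 1*(-13410514156) = -55657 + 13410514156 = 13410458499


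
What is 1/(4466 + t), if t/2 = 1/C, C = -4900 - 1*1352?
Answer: 3126/13960715 ≈ 0.00022391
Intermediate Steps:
C = -6252 (C = -4900 - 1352 = -6252)
t = -1/3126 (t = 2/(-6252) = 2*(-1/6252) = -1/3126 ≈ -0.00031990)
1/(4466 + t) = 1/(4466 - 1/3126) = 1/(13960715/3126) = 3126/13960715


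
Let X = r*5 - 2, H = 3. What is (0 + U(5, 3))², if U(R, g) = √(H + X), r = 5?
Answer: 26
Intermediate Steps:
X = 23 (X = 5*5 - 2 = 25 - 2 = 23)
U(R, g) = √26 (U(R, g) = √(3 + 23) = √26)
(0 + U(5, 3))² = (0 + √26)² = (√26)² = 26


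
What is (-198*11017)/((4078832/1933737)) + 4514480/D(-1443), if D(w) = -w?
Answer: -3034215843687673/2942877288 ≈ -1.0310e+6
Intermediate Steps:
(-198*11017)/((4078832/1933737)) + 4514480/D(-1443) = (-198*11017)/((4078832/1933737)) + 4514480/((-1*(-1443))) = -2181366/(4078832*(1/1933737)) + 4514480/1443 = -2181366/4078832/1933737 + 4514480*(1/1443) = -2181366*1933737/4078832 + 4514480/1443 = -2109094072371/2039416 + 4514480/1443 = -3034215843687673/2942877288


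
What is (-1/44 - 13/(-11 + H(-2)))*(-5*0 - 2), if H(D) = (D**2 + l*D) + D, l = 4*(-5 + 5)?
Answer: -563/198 ≈ -2.8434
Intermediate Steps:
l = 0 (l = 4*0 = 0)
H(D) = D + D**2 (H(D) = (D**2 + 0*D) + D = (D**2 + 0) + D = D**2 + D = D + D**2)
(-1/44 - 13/(-11 + H(-2)))*(-5*0 - 2) = (-1/44 - 13/(-11 - 2*(1 - 2)))*(-5*0 - 2) = (-1*1/44 - 13/(-11 - 2*(-1)))*(0 - 2) = (-1/44 - 13/(-11 + 2))*(-2) = (-1/44 - 13/(-9))*(-2) = (-1/44 - 13*(-1/9))*(-2) = (-1/44 + 13/9)*(-2) = (563/396)*(-2) = -563/198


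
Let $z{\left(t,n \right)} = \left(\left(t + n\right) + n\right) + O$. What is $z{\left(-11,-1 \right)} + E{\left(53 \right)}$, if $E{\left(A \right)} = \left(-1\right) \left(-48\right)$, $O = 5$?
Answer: $40$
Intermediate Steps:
$z{\left(t,n \right)} = 5 + t + 2 n$ ($z{\left(t,n \right)} = \left(\left(t + n\right) + n\right) + 5 = \left(\left(n + t\right) + n\right) + 5 = \left(t + 2 n\right) + 5 = 5 + t + 2 n$)
$E{\left(A \right)} = 48$
$z{\left(-11,-1 \right)} + E{\left(53 \right)} = \left(5 - 11 + 2 \left(-1\right)\right) + 48 = \left(5 - 11 - 2\right) + 48 = -8 + 48 = 40$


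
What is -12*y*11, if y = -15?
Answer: 1980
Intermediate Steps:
-12*y*11 = -12*(-15)*11 = 180*11 = 1980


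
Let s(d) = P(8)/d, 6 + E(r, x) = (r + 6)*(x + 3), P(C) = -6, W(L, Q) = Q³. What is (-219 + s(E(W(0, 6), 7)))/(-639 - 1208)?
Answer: 80812/681543 ≈ 0.11857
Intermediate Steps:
E(r, x) = -6 + (3 + x)*(6 + r) (E(r, x) = -6 + (r + 6)*(x + 3) = -6 + (6 + r)*(3 + x) = -6 + (3 + x)*(6 + r))
s(d) = -6/d
(-219 + s(E(W(0, 6), 7)))/(-639 - 1208) = (-219 - 6/(12 + 3*6³ + 6*7 + 6³*7))/(-639 - 1208) = (-219 - 6/(12 + 3*216 + 42 + 216*7))/(-1847) = (-219 - 6/(12 + 648 + 42 + 1512))*(-1/1847) = (-219 - 6/2214)*(-1/1847) = (-219 - 6*1/2214)*(-1/1847) = (-219 - 1/369)*(-1/1847) = -80812/369*(-1/1847) = 80812/681543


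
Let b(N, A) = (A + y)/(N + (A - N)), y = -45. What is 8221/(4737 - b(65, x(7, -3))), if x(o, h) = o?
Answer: 57547/33197 ≈ 1.7335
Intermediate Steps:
b(N, A) = (-45 + A)/A (b(N, A) = (A - 45)/(N + (A - N)) = (-45 + A)/A)
8221/(4737 - b(65, x(7, -3))) = 8221/(4737 - (-45 + 7)/7) = 8221/(4737 - (-38)/7) = 8221/(4737 - 1*(-38/7)) = 8221/(4737 + 38/7) = 8221/(33197/7) = 8221*(7/33197) = 57547/33197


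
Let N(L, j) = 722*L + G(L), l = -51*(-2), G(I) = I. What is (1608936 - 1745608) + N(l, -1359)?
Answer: -62926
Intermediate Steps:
l = 102
N(L, j) = 723*L (N(L, j) = 722*L + L = 723*L)
(1608936 - 1745608) + N(l, -1359) = (1608936 - 1745608) + 723*102 = -136672 + 73746 = -62926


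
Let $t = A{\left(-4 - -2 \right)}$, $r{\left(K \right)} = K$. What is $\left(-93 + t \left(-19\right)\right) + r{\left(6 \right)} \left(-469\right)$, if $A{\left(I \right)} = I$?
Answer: $-2869$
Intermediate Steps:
$t = -2$ ($t = -4 - -2 = -4 + 2 = -2$)
$\left(-93 + t \left(-19\right)\right) + r{\left(6 \right)} \left(-469\right) = \left(-93 - -38\right) + 6 \left(-469\right) = \left(-93 + 38\right) - 2814 = -55 - 2814 = -2869$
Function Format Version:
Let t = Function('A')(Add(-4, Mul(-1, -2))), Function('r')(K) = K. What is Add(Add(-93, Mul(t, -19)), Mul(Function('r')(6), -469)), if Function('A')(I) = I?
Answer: -2869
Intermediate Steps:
t = -2 (t = Add(-4, Mul(-1, -2)) = Add(-4, 2) = -2)
Add(Add(-93, Mul(t, -19)), Mul(Function('r')(6), -469)) = Add(Add(-93, Mul(-2, -19)), Mul(6, -469)) = Add(Add(-93, 38), -2814) = Add(-55, -2814) = -2869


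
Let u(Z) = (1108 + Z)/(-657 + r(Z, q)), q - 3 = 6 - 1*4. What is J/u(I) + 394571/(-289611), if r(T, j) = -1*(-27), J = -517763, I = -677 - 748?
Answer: -94468537000597/91806687 ≈ -1.0290e+6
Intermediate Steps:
q = 5 (q = 3 + (6 - 1*4) = 3 + (6 - 4) = 3 + 2 = 5)
I = -1425
r(T, j) = 27
u(Z) = -554/315 - Z/630 (u(Z) = (1108 + Z)/(-657 + 27) = (1108 + Z)/(-630) = (1108 + Z)*(-1/630) = -554/315 - Z/630)
J/u(I) + 394571/(-289611) = -517763/(-554/315 - 1/630*(-1425)) + 394571/(-289611) = -517763/(-554/315 + 95/42) + 394571*(-1/289611) = -517763/317/630 - 394571/289611 = -517763*630/317 - 394571/289611 = -326190690/317 - 394571/289611 = -94468537000597/91806687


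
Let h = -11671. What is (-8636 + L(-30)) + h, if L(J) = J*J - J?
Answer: -19377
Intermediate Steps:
L(J) = J² - J
(-8636 + L(-30)) + h = (-8636 - 30*(-1 - 30)) - 11671 = (-8636 - 30*(-31)) - 11671 = (-8636 + 930) - 11671 = -7706 - 11671 = -19377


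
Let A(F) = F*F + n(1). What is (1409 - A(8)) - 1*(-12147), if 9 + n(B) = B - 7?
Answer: 13507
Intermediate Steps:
n(B) = -16 + B (n(B) = -9 + (B - 7) = -9 + (-7 + B) = -16 + B)
A(F) = -15 + F² (A(F) = F*F + (-16 + 1) = F² - 15 = -15 + F²)
(1409 - A(8)) - 1*(-12147) = (1409 - (-15 + 8²)) - 1*(-12147) = (1409 - (-15 + 64)) + 12147 = (1409 - 1*49) + 12147 = (1409 - 49) + 12147 = 1360 + 12147 = 13507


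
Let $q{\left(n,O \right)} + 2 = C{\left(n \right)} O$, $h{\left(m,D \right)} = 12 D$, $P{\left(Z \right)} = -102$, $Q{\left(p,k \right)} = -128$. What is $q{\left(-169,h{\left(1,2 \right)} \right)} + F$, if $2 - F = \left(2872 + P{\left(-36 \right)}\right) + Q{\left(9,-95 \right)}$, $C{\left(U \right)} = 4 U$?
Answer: $-18866$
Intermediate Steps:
$q{\left(n,O \right)} = -2 + 4 O n$ ($q{\left(n,O \right)} = -2 + 4 n O = -2 + 4 O n$)
$F = -2640$ ($F = 2 - \left(\left(2872 - 102\right) - 128\right) = 2 - \left(2770 - 128\right) = 2 - 2642 = -2640$)
$q{\left(-169,h{\left(1,2 \right)} \right)} + F = \left(-2 + 4 \cdot 12 \cdot 2 \left(-169\right)\right) - 2640 = \left(-2 + 4 \cdot 24 \left(-169\right)\right) - 2640 = \left(-2 - 16224\right) - 2640 = -16226 - 2640 = -18866$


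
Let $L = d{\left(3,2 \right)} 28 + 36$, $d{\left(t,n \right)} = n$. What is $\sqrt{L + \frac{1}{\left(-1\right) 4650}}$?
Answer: $\frac{\sqrt{79570614}}{930} \approx 9.5916$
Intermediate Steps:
$L = 92$ ($L = 2 \cdot 28 + 36 = 56 + 36 = 92$)
$\sqrt{L + \frac{1}{\left(-1\right) 4650}} = \sqrt{92 + \frac{1}{\left(-1\right) 4650}} = \sqrt{92 + \frac{1}{-4650}} = \sqrt{92 - \frac{1}{4650}} = \sqrt{\frac{427799}{4650}} = \frac{\sqrt{79570614}}{930}$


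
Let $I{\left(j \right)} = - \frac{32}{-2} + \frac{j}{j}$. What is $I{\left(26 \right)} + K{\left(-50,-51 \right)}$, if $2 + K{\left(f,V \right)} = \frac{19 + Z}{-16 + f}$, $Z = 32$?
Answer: $\frac{313}{22} \approx 14.227$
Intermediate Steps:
$I{\left(j \right)} = 17$ ($I{\left(j \right)} = \left(-32\right) \left(- \frac{1}{2}\right) + 1 = 16 + 1 = 17$)
$K{\left(f,V \right)} = -2 + \frac{51}{-16 + f}$ ($K{\left(f,V \right)} = -2 + \frac{19 + 32}{-16 + f} = -2 + \frac{51}{-16 + f}$)
$I{\left(26 \right)} + K{\left(-50,-51 \right)} = 17 + \frac{83 - -100}{-16 - 50} = 17 + \frac{83 + 100}{-66} = 17 - \frac{61}{22} = \frac{313}{22}$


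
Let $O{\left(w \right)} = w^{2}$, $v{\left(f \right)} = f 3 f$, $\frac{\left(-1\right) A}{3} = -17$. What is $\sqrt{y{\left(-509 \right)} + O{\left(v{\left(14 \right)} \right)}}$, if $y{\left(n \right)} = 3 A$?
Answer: $3 \sqrt{38433} \approx 588.13$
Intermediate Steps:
$A = 51$ ($A = \left(-3\right) \left(-17\right) = 51$)
$v{\left(f \right)} = 3 f^{2}$ ($v{\left(f \right)} = 3 f f = 3 f^{2}$)
$y{\left(n \right)} = 153$ ($y{\left(n \right)} = 3 \cdot 51 = 153$)
$\sqrt{y{\left(-509 \right)} + O{\left(v{\left(14 \right)} \right)}} = \sqrt{153 + \left(3 \cdot 14^{2}\right)^{2}} = \sqrt{153 + \left(3 \cdot 196\right)^{2}} = \sqrt{153 + 588^{2}} = \sqrt{153 + 345744} = \sqrt{345897} = 3 \sqrt{38433}$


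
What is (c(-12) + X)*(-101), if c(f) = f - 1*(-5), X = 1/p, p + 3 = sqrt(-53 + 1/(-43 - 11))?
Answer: 2384105/3349 + 303*I*sqrt(17178)/3349 ≈ 711.89 + 11.858*I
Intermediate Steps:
p = -3 + I*sqrt(17178)/18 (p = -3 + sqrt(-53 + 1/(-43 - 11)) = -3 + sqrt(-53 + 1/(-54)) = -3 + sqrt(-53 - 1/54) = -3 + sqrt(-2863/54) = -3 + I*sqrt(17178)/18 ≈ -3.0 + 7.2814*I)
X = 1/(-3 + I*sqrt(17178)/18) ≈ -0.048373 - 0.11741*I
c(f) = 5 + f (c(f) = f + 5 = 5 + f)
(c(-12) + X)*(-101) = ((5 - 12) + (-162/3349 - 3*I*sqrt(17178)/3349))*(-101) = (-7 + (-162/3349 - 3*I*sqrt(17178)/3349))*(-101) = (-23605/3349 - 3*I*sqrt(17178)/3349)*(-101) = 2384105/3349 + 303*I*sqrt(17178)/3349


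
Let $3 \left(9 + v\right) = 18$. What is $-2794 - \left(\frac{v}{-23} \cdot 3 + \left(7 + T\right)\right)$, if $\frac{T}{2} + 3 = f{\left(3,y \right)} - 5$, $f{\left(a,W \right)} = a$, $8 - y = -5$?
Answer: $- \frac{64202}{23} \approx -2791.4$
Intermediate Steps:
$y = 13$ ($y = 8 - -5 = 8 + 5 = 13$)
$v = -3$ ($v = -9 + \frac{1}{3} \cdot 18 = -9 + 6 = -3$)
$T = -10$ ($T = -6 + 2 \left(3 - 5\right) = -6 + 2 \left(-2\right) = -6 - 4 = -10$)
$-2794 - \left(\frac{v}{-23} \cdot 3 + \left(7 + T\right)\right) = -2794 - \left(- \frac{3}{-23} \cdot 3 + \left(7 - 10\right)\right) = -2794 - \left(\left(-3\right) \left(- \frac{1}{23}\right) 3 - 3\right) = -2794 - \left(\frac{3}{23} \cdot 3 - 3\right) = -2794 - \left(\frac{9}{23} - 3\right) = -2794 - - \frac{60}{23} = -2794 + \frac{60}{23} = - \frac{64202}{23}$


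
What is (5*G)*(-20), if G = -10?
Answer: 1000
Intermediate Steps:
(5*G)*(-20) = (5*(-10))*(-20) = -50*(-20) = 1000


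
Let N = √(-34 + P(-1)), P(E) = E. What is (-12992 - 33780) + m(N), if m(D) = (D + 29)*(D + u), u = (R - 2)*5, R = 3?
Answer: -46662 + 34*I*√35 ≈ -46662.0 + 201.15*I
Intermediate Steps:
u = 5 (u = (3 - 2)*5 = 1*5 = 5)
N = I*√35 (N = √(-34 - 1) = √(-35) = I*√35 ≈ 5.9161*I)
m(D) = (5 + D)*(29 + D) (m(D) = (D + 29)*(D + 5) = (29 + D)*(5 + D) = (5 + D)*(29 + D))
(-12992 - 33780) + m(N) = (-12992 - 33780) + (145 + (I*√35)² + 34*(I*√35)) = -46772 + (145 - 35 + 34*I*√35) = -46772 + (110 + 34*I*√35) = -46662 + 34*I*√35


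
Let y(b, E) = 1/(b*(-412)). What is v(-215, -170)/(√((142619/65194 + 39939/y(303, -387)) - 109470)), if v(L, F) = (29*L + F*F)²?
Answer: -513702225*I*√21191506061416240378/325053011955337 ≈ -7275.1*I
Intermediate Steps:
y(b, E) = -1/(412*b) (y(b, E) = -1/412/b = -1/(412*b))
v(L, F) = (F² + 29*L)² (v(L, F) = (29*L + F²)² = (F² + 29*L)²)
v(-215, -170)/(√((142619/65194 + 39939/y(303, -387)) - 109470)) = ((-170)² + 29*(-215))²/(√((142619/65194 + 39939/((-1/412/303))) - 109470)) = (28900 - 6235)²/(√((142619*(1/65194) + 39939/((-1/412*1/303))) - 109470)) = 22665²/(√((142619/65194 + 39939/(-1/124836)) - 109470)) = 513702225/(√((142619/65194 + 39939*(-124836)) - 109470)) = 513702225/(√((142619/65194 - 4985825004) - 109470)) = 513702225/(√(-325045875168157/65194 - 109470)) = 513702225/(√(-325053011955337/65194)) = 513702225/((I*√21191506061416240378/65194)) = 513702225*(-I*√21191506061416240378/325053011955337) = -513702225*I*√21191506061416240378/325053011955337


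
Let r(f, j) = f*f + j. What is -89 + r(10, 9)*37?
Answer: 3944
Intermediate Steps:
r(f, j) = j + f² (r(f, j) = f² + j = j + f²)
-89 + r(10, 9)*37 = -89 + (9 + 10²)*37 = -89 + (9 + 100)*37 = -89 + 109*37 = -89 + 4033 = 3944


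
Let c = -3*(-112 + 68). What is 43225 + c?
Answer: 43357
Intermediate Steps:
c = 132 (c = -3*(-44) = 132)
43225 + c = 43225 + 132 = 43357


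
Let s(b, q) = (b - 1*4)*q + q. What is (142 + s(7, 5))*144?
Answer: 23328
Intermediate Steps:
s(b, q) = q + q*(-4 + b) (s(b, q) = (b - 4)*q + q = (-4 + b)*q + q = q*(-4 + b) + q = q + q*(-4 + b))
(142 + s(7, 5))*144 = (142 + 5*(-3 + 7))*144 = (142 + 5*4)*144 = (142 + 20)*144 = 162*144 = 23328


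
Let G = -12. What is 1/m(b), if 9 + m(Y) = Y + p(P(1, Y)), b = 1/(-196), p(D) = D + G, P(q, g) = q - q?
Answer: -196/4117 ≈ -0.047607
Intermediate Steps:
P(q, g) = 0
p(D) = -12 + D (p(D) = D - 12 = -12 + D)
b = -1/196 ≈ -0.0051020
m(Y) = -21 + Y (m(Y) = -9 + (Y + (-12 + 0)) = -9 + (Y - 12) = -9 + (-12 + Y) = -21 + Y)
1/m(b) = 1/(-21 - 1/196) = 1/(-4117/196) = -196/4117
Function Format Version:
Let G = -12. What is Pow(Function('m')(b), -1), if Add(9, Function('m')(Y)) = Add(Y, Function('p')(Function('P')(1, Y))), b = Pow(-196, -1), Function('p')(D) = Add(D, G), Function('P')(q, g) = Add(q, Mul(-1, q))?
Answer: Rational(-196, 4117) ≈ -0.047607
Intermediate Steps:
Function('P')(q, g) = 0
Function('p')(D) = Add(-12, D) (Function('p')(D) = Add(D, -12) = Add(-12, D))
b = Rational(-1, 196) ≈ -0.0051020
Function('m')(Y) = Add(-21, Y) (Function('m')(Y) = Add(-9, Add(Y, Add(-12, 0))) = Add(-9, Add(Y, -12)) = Add(-9, Add(-12, Y)) = Add(-21, Y))
Pow(Function('m')(b), -1) = Pow(Add(-21, Rational(-1, 196)), -1) = Pow(Rational(-4117, 196), -1) = Rational(-196, 4117)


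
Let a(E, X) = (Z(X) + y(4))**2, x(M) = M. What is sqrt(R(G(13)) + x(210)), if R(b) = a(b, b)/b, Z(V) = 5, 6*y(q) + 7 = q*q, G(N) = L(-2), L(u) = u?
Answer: sqrt(3022)/4 ≈ 13.743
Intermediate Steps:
G(N) = -2
y(q) = -7/6 + q**2/6 (y(q) = -7/6 + (q*q)/6 = -7/6 + q**2/6)
a(E, X) = 169/4 (a(E, X) = (5 + (-7/6 + (1/6)*4**2))**2 = (5 + (-7/6 + (1/6)*16))**2 = (5 + (-7/6 + 8/3))**2 = (5 + 3/2)**2 = (13/2)**2 = 169/4)
R(b) = 169/(4*b)
sqrt(R(G(13)) + x(210)) = sqrt((169/4)/(-2) + 210) = sqrt((169/4)*(-1/2) + 210) = sqrt(-169/8 + 210) = sqrt(1511/8) = sqrt(3022)/4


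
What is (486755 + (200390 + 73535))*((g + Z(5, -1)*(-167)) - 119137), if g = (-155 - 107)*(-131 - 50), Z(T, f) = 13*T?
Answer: -62809347600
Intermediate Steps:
g = 47422 (g = -262*(-181) = 47422)
(486755 + (200390 + 73535))*((g + Z(5, -1)*(-167)) - 119137) = (486755 + (200390 + 73535))*((47422 + (13*5)*(-167)) - 119137) = (486755 + 273925)*((47422 + 65*(-167)) - 119137) = 760680*((47422 - 10855) - 119137) = 760680*(36567 - 119137) = 760680*(-82570) = -62809347600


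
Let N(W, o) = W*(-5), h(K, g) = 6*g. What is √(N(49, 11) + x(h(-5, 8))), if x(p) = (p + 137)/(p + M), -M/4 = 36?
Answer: I*√142230/24 ≈ 15.714*I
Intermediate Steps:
M = -144 (M = -4*36 = -144)
x(p) = (137 + p)/(-144 + p) (x(p) = (p + 137)/(p - 144) = (137 + p)/(-144 + p))
N(W, o) = -5*W
√(N(49, 11) + x(h(-5, 8))) = √(-5*49 + (137 + 6*8)/(-144 + 6*8)) = √(-245 + (137 + 48)/(-144 + 48)) = √(-245 + 185/(-96)) = √(-245 - 1/96*185) = √(-245 - 185/96) = √(-23705/96) = I*√142230/24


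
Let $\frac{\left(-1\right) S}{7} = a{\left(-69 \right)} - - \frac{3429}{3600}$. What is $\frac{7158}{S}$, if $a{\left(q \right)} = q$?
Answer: $\frac{954400}{63511} \approx 15.027$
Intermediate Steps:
$S = \frac{190533}{400}$ ($S = - 7 \left(-69 - - \frac{3429}{3600}\right) = - 7 \left(-69 - \left(-3429\right) \frac{1}{3600}\right) = - 7 \left(-69 - - \frac{381}{400}\right) = - 7 \left(-69 + \frac{381}{400}\right) = \left(-7\right) \left(- \frac{27219}{400}\right) = \frac{190533}{400} \approx 476.33$)
$\frac{7158}{S} = \frac{7158}{\frac{190533}{400}} = 7158 \cdot \frac{400}{190533} = \frac{954400}{63511}$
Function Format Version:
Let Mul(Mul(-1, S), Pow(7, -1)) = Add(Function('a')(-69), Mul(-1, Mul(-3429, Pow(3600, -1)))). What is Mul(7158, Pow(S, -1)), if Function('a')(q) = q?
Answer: Rational(954400, 63511) ≈ 15.027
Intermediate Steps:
S = Rational(190533, 400) (S = Mul(-7, Add(-69, Mul(-1, Mul(-3429, Pow(3600, -1))))) = Mul(-7, Add(-69, Mul(-1, Mul(-3429, Rational(1, 3600))))) = Mul(-7, Add(-69, Mul(-1, Rational(-381, 400)))) = Mul(-7, Add(-69, Rational(381, 400))) = Mul(-7, Rational(-27219, 400)) = Rational(190533, 400) ≈ 476.33)
Mul(7158, Pow(S, -1)) = Mul(7158, Pow(Rational(190533, 400), -1)) = Mul(7158, Rational(400, 190533)) = Rational(954400, 63511)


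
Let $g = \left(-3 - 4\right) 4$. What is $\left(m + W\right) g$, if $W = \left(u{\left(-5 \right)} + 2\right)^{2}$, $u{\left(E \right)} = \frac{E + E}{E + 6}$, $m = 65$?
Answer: $-3612$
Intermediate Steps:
$g = -28$ ($g = \left(-7\right) 4 = -28$)
$u{\left(E \right)} = \frac{2 E}{6 + E}$
$W = 64$ ($W = \left(2 \left(-5\right) \frac{1}{6 - 5} + 2\right)^{2} = \left(2 \left(-5\right) 1^{-1} + 2\right)^{2} = \left(2 \left(-5\right) 1 + 2\right)^{2} = \left(-10 + 2\right)^{2} = \left(-8\right)^{2} = 64$)
$\left(m + W\right) g = \left(65 + 64\right) \left(-28\right) = 129 \left(-28\right) = -3612$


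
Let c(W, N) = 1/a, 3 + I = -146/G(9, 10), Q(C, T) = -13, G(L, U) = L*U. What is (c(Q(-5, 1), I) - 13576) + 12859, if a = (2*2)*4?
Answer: -11471/16 ≈ -716.94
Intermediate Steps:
I = -208/45 (I = -3 - 146/(9*10) = -3 - 146/90 = -3 - 146*1/90 = -3 - 73/45 = -208/45 ≈ -4.6222)
a = 16 (a = 4*4 = 16)
c(W, N) = 1/16
(c(Q(-5, 1), I) - 13576) + 12859 = (1/16 - 13576) + 12859 = -217215/16 + 12859 = -11471/16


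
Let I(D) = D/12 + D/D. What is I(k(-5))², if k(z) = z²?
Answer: 1369/144 ≈ 9.5069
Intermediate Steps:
I(D) = 1 + D/12 (I(D) = D*(1/12) + 1 = D/12 + 1 = 1 + D/12)
I(k(-5))² = (1 + (1/12)*(-5)²)² = (1 + (1/12)*25)² = (1 + 25/12)² = (37/12)² = 1369/144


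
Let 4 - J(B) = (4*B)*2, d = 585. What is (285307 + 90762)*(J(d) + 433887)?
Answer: 161412951559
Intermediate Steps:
J(B) = 4 - 8*B (J(B) = 4 - 4*B*2 = 4 - 8*B)
(285307 + 90762)*(J(d) + 433887) = (285307 + 90762)*((4 - 8*585) + 433887) = 376069*((4 - 4680) + 433887) = 376069*(-4676 + 433887) = 376069*429211 = 161412951559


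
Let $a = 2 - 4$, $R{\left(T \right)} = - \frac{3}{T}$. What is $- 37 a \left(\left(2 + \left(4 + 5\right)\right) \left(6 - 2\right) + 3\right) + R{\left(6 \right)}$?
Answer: $\frac{6955}{2} \approx 3477.5$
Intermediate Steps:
$a = -2$ ($a = 2 - 4 = -2$)
$- 37 a \left(\left(2 + \left(4 + 5\right)\right) \left(6 - 2\right) + 3\right) + R{\left(6 \right)} = - 37 \left(- 2 \left(\left(2 + \left(4 + 5\right)\right) \left(6 - 2\right) + 3\right)\right) - \frac{3}{6} = - 37 \left(- 2 \left(\left(2 + 9\right) 4 + 3\right)\right) - \frac{1}{2} = - 37 \left(- 2 \left(11 \cdot 4 + 3\right)\right) - \frac{1}{2} = - 37 \left(- 2 \left(44 + 3\right)\right) - \frac{1}{2} = - 37 \left(\left(-2\right) 47\right) - \frac{1}{2} = \left(-37\right) \left(-94\right) - \frac{1}{2} = 3478 - \frac{1}{2} = \frac{6955}{2}$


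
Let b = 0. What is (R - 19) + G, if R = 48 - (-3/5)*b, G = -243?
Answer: -214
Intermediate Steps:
R = 48 (R = 48 - -3/5*0 = 48 - -3*1/5*0 = 48 - (-3/5*0) = 48 - 0 = 48 - 1*0 = 48 + 0 = 48)
(R - 19) + G = (48 - 19) - 243 = 29 - 243 = -214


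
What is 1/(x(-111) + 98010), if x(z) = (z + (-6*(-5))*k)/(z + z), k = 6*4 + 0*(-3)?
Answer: 74/7252537 ≈ 1.0203e-5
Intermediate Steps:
k = 24 (k = 24 + 0 = 24)
x(z) = (720 + z)/(2*z) (x(z) = (z - 6*(-5)*24)/(z + z) = (z + 30*24)/((2*z)) = (z + 720)*(1/(2*z)) = (720 + z)*(1/(2*z)) = (720 + z)/(2*z))
1/(x(-111) + 98010) = 1/((½)*(720 - 111)/(-111) + 98010) = 1/((½)*(-1/111)*609 + 98010) = 1/(-203/74 + 98010) = 1/(7252537/74) = 74/7252537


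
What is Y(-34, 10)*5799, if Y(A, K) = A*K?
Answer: -1971660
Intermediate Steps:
Y(-34, 10)*5799 = -34*10*5799 = -340*5799 = -1971660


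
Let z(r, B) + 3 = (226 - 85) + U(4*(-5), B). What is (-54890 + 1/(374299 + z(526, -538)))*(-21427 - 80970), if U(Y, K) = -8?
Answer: 2104504902418173/374429 ≈ 5.6206e+9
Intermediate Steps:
z(r, B) = 130 (z(r, B) = -3 + ((226 - 85) - 8) = -3 + (141 - 8) = -3 + 133 = 130)
(-54890 + 1/(374299 + z(526, -538)))*(-21427 - 80970) = (-54890 + 1/(374299 + 130))*(-21427 - 80970) = (-54890 + 1/374429)*(-102397) = -20552407809/374429*(-102397) = 2104504902418173/374429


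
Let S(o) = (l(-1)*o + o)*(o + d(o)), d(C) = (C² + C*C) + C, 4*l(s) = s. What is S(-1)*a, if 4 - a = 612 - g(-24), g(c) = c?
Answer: 0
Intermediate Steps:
l(s) = s/4
d(C) = C + 2*C² (d(C) = (C² + C²) + C = 2*C² + C = C + 2*C²)
a = -632 (a = 4 - (612 - 1*(-24)) = 4 - (612 + 24) = 4 - 1*636 = 4 - 636 = -632)
S(o) = 3*o*(o + o*(1 + 2*o))/4 (S(o) = (((¼)*(-1))*o + o)*(o + o*(1 + 2*o)) = (-o/4 + o)*(o + o*(1 + 2*o)) = (3*o/4)*(o + o*(1 + 2*o)) = 3*o*(o + o*(1 + 2*o))/4)
S(-1)*a = ((3/2)*(-1)²*(1 - 1))*(-632) = ((3/2)*1*0)*(-632) = 0*(-632) = 0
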